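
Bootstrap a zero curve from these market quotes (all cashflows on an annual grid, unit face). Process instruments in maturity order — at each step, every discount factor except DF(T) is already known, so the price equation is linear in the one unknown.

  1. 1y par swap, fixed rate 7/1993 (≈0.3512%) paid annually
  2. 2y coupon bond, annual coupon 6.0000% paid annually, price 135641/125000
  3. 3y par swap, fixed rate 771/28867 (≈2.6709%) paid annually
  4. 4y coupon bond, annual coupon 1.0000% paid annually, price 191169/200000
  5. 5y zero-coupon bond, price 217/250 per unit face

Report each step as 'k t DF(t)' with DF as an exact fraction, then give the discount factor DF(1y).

step 1 [1y] swap r/1=7/1993: DF=(1 − 7/1993·(0))/(1+7/1993) = 1993/2000 ≈ 0.996500
step 2 [2y] bond c/1=3/50: DF=(135641/125000 − 3/50·(0.996500))/(1+3/50) = 9673/10000 ≈ 0.967300
step 3 [3y] swap r/1=771/28867: DF=(1 − 771/28867·(0.996500+0.967300))/(1+771/28867) = 9229/10000 ≈ 0.922900
step 4 [4y] bond c/1=1/100: DF=(191169/200000 − 1/100·(0.996500+0.967300+0.922900))/(1+1/100) = 4589/5000 ≈ 0.917800
step 5 [5y] zero: DF = P = 217/250 ≈ 0.868000

1 1 1993/2000
2 2 9673/10000
3 3 9229/10000
4 4 4589/5000
5 5 217/250
DF(1y) = 1993/2000 ≈ 0.996500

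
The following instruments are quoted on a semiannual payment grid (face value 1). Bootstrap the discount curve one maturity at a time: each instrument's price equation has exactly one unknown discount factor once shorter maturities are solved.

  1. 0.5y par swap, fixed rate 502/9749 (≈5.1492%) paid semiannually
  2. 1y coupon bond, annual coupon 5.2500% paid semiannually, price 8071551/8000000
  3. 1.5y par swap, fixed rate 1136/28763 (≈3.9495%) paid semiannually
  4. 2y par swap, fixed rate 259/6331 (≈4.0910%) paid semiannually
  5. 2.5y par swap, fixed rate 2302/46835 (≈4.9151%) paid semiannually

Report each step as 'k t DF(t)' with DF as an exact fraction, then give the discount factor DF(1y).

step 1 [0.5y] swap r/2=251/9749: DF=(1 − 251/9749·(0))/(1+251/9749) = 9749/10000 ≈ 0.974900
step 2 [1y] bond c/2=21/800: DF=(8071551/8000000 − 21/800·(0.974900))/(1+21/800) = 4791/5000 ≈ 0.958200
step 3 [1.5y] swap r/2=568/28763: DF=(1 − 568/28763·(0.974900+0.958200))/(1+568/28763) = 1179/1250 ≈ 0.943200
step 4 [2y] swap r/2=259/12662: DF=(1 − 259/12662·(0.974900+0.958200+0.943200))/(1+259/12662) = 9223/10000 ≈ 0.922300
step 5 [2.5y] swap r/2=1151/46835: DF=(1 − 1151/46835·(0.974900+0.958200+0.943200+0.922300))/(1+1151/46835) = 8849/10000 ≈ 0.884900

1 1/2 9749/10000
2 1 4791/5000
3 3/2 1179/1250
4 2 9223/10000
5 5/2 8849/10000
DF(1y) = 4791/5000 ≈ 0.958200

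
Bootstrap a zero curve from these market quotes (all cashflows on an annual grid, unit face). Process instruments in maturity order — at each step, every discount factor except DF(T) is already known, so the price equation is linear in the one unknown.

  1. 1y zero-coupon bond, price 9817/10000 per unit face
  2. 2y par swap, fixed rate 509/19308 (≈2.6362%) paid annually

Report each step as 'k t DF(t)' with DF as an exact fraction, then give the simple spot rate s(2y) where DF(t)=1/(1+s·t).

step 1 [1y] zero: DF = P = 9817/10000 ≈ 0.981700
step 2 [2y] swap r/1=509/19308: DF=(1 − 509/19308·(0.981700))/(1+509/19308) = 9491/10000 ≈ 0.949100

1 1 9817/10000
2 2 9491/10000
s(2y) = (1/(9491/10000) − 1)/(2) = 509/18982 ≈ 2.6815%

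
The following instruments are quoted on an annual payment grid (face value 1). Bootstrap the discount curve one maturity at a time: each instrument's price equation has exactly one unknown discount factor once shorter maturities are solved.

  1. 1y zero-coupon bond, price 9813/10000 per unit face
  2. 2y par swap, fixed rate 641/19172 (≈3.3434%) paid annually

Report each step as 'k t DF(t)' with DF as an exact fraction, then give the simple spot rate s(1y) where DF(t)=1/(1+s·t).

1 1 9813/10000
2 2 9359/10000
s(1y) = (1/(9813/10000) − 1)/(1) = 187/9813 ≈ 1.9056%

step 1 [1y] zero: DF = P = 9813/10000 ≈ 0.981300
step 2 [2y] swap r/1=641/19172: DF=(1 − 641/19172·(0.981300))/(1+641/19172) = 9359/10000 ≈ 0.935900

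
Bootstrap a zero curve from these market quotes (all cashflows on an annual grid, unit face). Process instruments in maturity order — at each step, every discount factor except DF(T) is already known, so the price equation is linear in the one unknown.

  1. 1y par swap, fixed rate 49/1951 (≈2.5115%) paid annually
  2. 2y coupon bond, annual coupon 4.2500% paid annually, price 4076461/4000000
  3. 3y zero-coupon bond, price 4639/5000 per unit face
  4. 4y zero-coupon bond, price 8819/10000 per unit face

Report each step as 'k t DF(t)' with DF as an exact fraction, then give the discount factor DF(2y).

step 1 [1y] swap r/1=49/1951: DF=(1 − 49/1951·(0))/(1+49/1951) = 1951/2000 ≈ 0.975500
step 2 [2y] bond c/1=17/400: DF=(4076461/4000000 − 17/400·(0.975500))/(1+17/400) = 4689/5000 ≈ 0.937800
step 3 [3y] zero: DF = P = 4639/5000 ≈ 0.927800
step 4 [4y] zero: DF = P = 8819/10000 ≈ 0.881900

1 1 1951/2000
2 2 4689/5000
3 3 4639/5000
4 4 8819/10000
DF(2y) = 4689/5000 ≈ 0.937800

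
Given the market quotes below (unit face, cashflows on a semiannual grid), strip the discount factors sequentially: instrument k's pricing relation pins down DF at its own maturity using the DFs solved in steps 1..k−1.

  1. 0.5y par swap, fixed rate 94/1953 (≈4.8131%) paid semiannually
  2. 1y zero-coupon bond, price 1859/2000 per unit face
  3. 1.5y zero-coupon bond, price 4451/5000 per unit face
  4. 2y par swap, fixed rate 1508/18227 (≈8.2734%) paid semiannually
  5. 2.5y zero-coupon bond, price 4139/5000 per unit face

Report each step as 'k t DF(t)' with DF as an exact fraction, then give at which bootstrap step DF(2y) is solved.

1 1/2 1953/2000
2 1 1859/2000
3 3/2 4451/5000
4 2 2123/2500
5 5/2 4139/5000
DF(2y) is solved at step 4

step 1 [0.5y] swap r/2=47/1953: DF=(1 − 47/1953·(0))/(1+47/1953) = 1953/2000 ≈ 0.976500
step 2 [1y] zero: DF = P = 1859/2000 ≈ 0.929500
step 3 [1.5y] zero: DF = P = 4451/5000 ≈ 0.890200
step 4 [2y] swap r/2=754/18227: DF=(1 − 754/18227·(0.976500+0.929500+0.890200))/(1+754/18227) = 2123/2500 ≈ 0.849200
step 5 [2.5y] zero: DF = P = 4139/5000 ≈ 0.827800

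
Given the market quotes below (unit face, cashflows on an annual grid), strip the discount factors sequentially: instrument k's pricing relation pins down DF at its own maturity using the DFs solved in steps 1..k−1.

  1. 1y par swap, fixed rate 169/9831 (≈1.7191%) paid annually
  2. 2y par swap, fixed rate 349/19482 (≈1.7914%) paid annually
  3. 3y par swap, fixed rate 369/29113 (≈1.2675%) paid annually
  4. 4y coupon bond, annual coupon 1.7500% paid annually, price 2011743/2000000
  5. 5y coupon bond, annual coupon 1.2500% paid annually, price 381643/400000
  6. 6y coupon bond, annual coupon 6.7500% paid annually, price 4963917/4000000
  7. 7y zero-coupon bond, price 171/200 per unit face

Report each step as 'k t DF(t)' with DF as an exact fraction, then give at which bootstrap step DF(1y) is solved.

1 1 9831/10000
2 2 9651/10000
3 3 9631/10000
4 4 1877/2000
5 5 2237/2500
6 6 69/80
7 7 171/200
DF(1y) is solved at step 1

step 1 [1y] swap r/1=169/9831: DF=(1 − 169/9831·(0))/(1+169/9831) = 9831/10000 ≈ 0.983100
step 2 [2y] swap r/1=349/19482: DF=(1 − 349/19482·(0.983100))/(1+349/19482) = 9651/10000 ≈ 0.965100
step 3 [3y] swap r/1=369/29113: DF=(1 − 369/29113·(0.983100+0.965100))/(1+369/29113) = 9631/10000 ≈ 0.963100
step 4 [4y] bond c/1=7/400: DF=(2011743/2000000 − 7/400·(0.983100+0.965100+0.963100))/(1+7/400) = 1877/2000 ≈ 0.938500
step 5 [5y] bond c/1=1/80: DF=(381643/400000 − 1/80·(0.983100+0.965100+0.963100+0.938500))/(1+1/80) = 2237/2500 ≈ 0.894800
step 6 [6y] bond c/1=27/400: DF=(4963917/4000000 − 27/400·(0.983100+0.965100+0.963100+0.938500+0.894800))/(1+27/400) = 69/80 ≈ 0.862500
step 7 [7y] zero: DF = P = 171/200 ≈ 0.855000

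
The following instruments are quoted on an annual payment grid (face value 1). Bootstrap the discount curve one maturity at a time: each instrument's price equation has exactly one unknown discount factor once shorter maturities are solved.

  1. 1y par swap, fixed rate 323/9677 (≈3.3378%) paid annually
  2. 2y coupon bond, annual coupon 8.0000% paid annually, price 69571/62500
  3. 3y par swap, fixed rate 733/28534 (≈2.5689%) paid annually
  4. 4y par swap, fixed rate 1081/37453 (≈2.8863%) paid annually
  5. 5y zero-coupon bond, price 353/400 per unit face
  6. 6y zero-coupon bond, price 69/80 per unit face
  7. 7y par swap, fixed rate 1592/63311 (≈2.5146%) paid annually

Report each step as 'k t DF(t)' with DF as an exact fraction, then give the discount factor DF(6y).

1 1 9677/10000
2 2 959/1000
3 3 9267/10000
4 4 8919/10000
5 5 353/400
6 6 69/80
7 7 1051/1250
DF(6y) = 69/80 ≈ 0.862500

step 1 [1y] swap r/1=323/9677: DF=(1 − 323/9677·(0))/(1+323/9677) = 9677/10000 ≈ 0.967700
step 2 [2y] bond c/1=2/25: DF=(69571/62500 − 2/25·(0.967700))/(1+2/25) = 959/1000 ≈ 0.959000
step 3 [3y] swap r/1=733/28534: DF=(1 − 733/28534·(0.967700+0.959000))/(1+733/28534) = 9267/10000 ≈ 0.926700
step 4 [4y] swap r/1=1081/37453: DF=(1 − 1081/37453·(0.967700+0.959000+0.926700))/(1+1081/37453) = 8919/10000 ≈ 0.891900
step 5 [5y] zero: DF = P = 353/400 ≈ 0.882500
step 6 [6y] zero: DF = P = 69/80 ≈ 0.862500
step 7 [7y] swap r/1=1592/63311: DF=(1 − 1592/63311·(0.967700+0.959000+0.926700+0.891900+0.882500+0.862500))/(1+1592/63311) = 1051/1250 ≈ 0.840800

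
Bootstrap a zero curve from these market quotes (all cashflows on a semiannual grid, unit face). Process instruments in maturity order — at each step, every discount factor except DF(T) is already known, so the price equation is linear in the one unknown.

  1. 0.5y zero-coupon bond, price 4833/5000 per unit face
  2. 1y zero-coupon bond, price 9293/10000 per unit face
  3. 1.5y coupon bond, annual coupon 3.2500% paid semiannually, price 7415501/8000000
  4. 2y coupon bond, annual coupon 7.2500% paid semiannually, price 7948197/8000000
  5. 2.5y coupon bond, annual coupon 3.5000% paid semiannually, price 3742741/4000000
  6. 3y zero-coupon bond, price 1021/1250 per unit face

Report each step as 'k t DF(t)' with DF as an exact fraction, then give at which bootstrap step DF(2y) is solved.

step 1 [0.5y] zero: DF = P = 4833/5000 ≈ 0.966600
step 2 [1y] zero: DF = P = 9293/10000 ≈ 0.929300
step 3 [1.5y] bond c/2=13/800: DF=(7415501/8000000 − 13/800·(0.966600+0.929300))/(1+13/800) = 4409/5000 ≈ 0.881800
step 4 [2y] bond c/2=29/800: DF=(7948197/8000000 − 29/800·(0.966600+0.929300+0.881800))/(1+29/800) = 1077/1250 ≈ 0.861600
step 5 [2.5y] bond c/2=7/400: DF=(3742741/4000000 − 7/400·(0.966600+0.929300+0.881800+0.861600))/(1+7/400) = 857/1000 ≈ 0.857000
step 6 [3y] zero: DF = P = 1021/1250 ≈ 0.816800

1 1/2 4833/5000
2 1 9293/10000
3 3/2 4409/5000
4 2 1077/1250
5 5/2 857/1000
6 3 1021/1250
DF(2y) is solved at step 4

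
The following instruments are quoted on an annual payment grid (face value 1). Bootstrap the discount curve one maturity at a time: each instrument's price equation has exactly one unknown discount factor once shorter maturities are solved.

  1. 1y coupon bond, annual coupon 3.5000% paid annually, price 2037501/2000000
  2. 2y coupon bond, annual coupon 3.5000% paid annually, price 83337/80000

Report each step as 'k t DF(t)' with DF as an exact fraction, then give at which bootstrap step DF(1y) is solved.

1 1 9843/10000
2 2 2433/2500
DF(1y) is solved at step 1

step 1 [1y] bond c/1=7/200: DF=(2037501/2000000 − 7/200·(0))/(1+7/200) = 9843/10000 ≈ 0.984300
step 2 [2y] bond c/1=7/200: DF=(83337/80000 − 7/200·(0.984300))/(1+7/200) = 2433/2500 ≈ 0.973200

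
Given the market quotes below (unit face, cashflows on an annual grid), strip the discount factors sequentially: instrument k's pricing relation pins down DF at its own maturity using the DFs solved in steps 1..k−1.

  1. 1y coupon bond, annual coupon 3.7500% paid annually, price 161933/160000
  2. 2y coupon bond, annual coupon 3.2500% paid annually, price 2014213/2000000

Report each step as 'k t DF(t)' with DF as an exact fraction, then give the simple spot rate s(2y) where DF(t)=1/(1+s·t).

1 1 1951/2000
2 2 9447/10000
s(2y) = (1/(9447/10000) − 1)/(2) = 553/18894 ≈ 2.9269%

step 1 [1y] bond c/1=3/80: DF=(161933/160000 − 3/80·(0))/(1+3/80) = 1951/2000 ≈ 0.975500
step 2 [2y] bond c/1=13/400: DF=(2014213/2000000 − 13/400·(0.975500))/(1+13/400) = 9447/10000 ≈ 0.944700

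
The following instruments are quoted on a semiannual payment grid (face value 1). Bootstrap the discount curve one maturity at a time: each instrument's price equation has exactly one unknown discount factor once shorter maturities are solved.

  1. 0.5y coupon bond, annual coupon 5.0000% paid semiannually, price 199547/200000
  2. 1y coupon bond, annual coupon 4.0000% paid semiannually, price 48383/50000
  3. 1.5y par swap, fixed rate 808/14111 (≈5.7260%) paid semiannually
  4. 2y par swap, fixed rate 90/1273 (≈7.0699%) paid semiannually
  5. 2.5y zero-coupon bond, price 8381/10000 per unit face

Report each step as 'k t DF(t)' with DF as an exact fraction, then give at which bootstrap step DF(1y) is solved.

step 1 [0.5y] bond c/2=1/40: DF=(199547/200000 − 1/40·(0))/(1+1/40) = 4867/5000 ≈ 0.973400
step 2 [1y] bond c/2=1/50: DF=(48383/50000 − 1/50·(0.973400))/(1+1/50) = 581/625 ≈ 0.929600
step 3 [1.5y] swap r/2=404/14111: DF=(1 − 404/14111·(0.973400+0.929600))/(1+404/14111) = 1149/1250 ≈ 0.919200
step 4 [2y] swap r/2=45/1273: DF=(1 − 45/1273·(0.973400+0.929600+0.919200))/(1+45/1273) = 1739/2000 ≈ 0.869500
step 5 [2.5y] zero: DF = P = 8381/10000 ≈ 0.838100

1 1/2 4867/5000
2 1 581/625
3 3/2 1149/1250
4 2 1739/2000
5 5/2 8381/10000
DF(1y) is solved at step 2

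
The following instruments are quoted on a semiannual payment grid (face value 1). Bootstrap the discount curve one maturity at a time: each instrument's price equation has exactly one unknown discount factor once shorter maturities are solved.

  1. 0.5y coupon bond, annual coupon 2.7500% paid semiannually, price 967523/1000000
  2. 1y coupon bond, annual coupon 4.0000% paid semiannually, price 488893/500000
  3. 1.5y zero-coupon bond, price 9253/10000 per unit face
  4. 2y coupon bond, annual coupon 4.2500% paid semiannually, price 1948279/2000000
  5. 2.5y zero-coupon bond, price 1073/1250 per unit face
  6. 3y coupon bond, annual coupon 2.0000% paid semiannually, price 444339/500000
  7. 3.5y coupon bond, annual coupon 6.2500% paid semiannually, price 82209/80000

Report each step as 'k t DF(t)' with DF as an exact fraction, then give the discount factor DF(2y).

1 1/2 1193/1250
2 1 9399/10000
3 3/2 9253/10000
4 2 1119/1250
5 5/2 1073/1250
6 3 4173/5000
7 7/2 4163/5000
DF(2y) = 1119/1250 ≈ 0.895200

step 1 [0.5y] bond c/2=11/800: DF=(967523/1000000 − 11/800·(0))/(1+11/800) = 1193/1250 ≈ 0.954400
step 2 [1y] bond c/2=1/50: DF=(488893/500000 − 1/50·(0.954400))/(1+1/50) = 9399/10000 ≈ 0.939900
step 3 [1.5y] zero: DF = P = 9253/10000 ≈ 0.925300
step 4 [2y] bond c/2=17/800: DF=(1948279/2000000 − 17/800·(0.954400+0.939900+0.925300))/(1+17/800) = 1119/1250 ≈ 0.895200
step 5 [2.5y] zero: DF = P = 1073/1250 ≈ 0.858400
step 6 [3y] bond c/2=1/100: DF=(444339/500000 − 1/100·(0.954400+0.939900+0.925300+0.895200+0.858400))/(1+1/100) = 4173/5000 ≈ 0.834600
step 7 [3.5y] bond c/2=1/32: DF=(82209/80000 − 1/32·(0.954400+0.939900+0.925300+0.895200+0.858400+0.834600))/(1+1/32) = 4163/5000 ≈ 0.832600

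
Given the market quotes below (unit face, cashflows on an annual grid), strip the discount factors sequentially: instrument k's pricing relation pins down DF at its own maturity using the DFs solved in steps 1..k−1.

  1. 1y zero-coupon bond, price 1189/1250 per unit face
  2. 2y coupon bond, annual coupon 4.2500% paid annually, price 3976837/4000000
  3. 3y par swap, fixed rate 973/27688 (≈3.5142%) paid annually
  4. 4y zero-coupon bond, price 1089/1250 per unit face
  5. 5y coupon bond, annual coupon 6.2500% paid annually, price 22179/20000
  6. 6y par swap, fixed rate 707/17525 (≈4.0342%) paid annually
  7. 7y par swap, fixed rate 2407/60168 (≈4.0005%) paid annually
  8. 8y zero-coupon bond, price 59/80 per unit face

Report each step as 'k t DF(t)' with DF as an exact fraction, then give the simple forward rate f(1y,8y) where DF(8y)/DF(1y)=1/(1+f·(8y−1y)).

1 1 1189/1250
2 2 9149/10000
3 3 9027/10000
4 4 1089/1250
5 5 1037/1250
6 6 7879/10000
7 7 7593/10000
8 8 59/80
f(1y,8y) = ((1189/1250)/(59/80) − 1)/(7) = 2137/51625 ≈ 4.1395%

step 1 [1y] zero: DF = P = 1189/1250 ≈ 0.951200
step 2 [2y] bond c/1=17/400: DF=(3976837/4000000 − 17/400·(0.951200))/(1+17/400) = 9149/10000 ≈ 0.914900
step 3 [3y] swap r/1=973/27688: DF=(1 − 973/27688·(0.951200+0.914900))/(1+973/27688) = 9027/10000 ≈ 0.902700
step 4 [4y] zero: DF = P = 1089/1250 ≈ 0.871200
step 5 [5y] bond c/1=1/16: DF=(22179/20000 − 1/16·(0.951200+0.914900+0.902700+0.871200))/(1+1/16) = 1037/1250 ≈ 0.829600
step 6 [6y] swap r/1=707/17525: DF=(1 − 707/17525·(0.951200+0.914900+0.902700+0.871200+0.829600))/(1+707/17525) = 7879/10000 ≈ 0.787900
step 7 [7y] swap r/1=2407/60168: DF=(1 − 2407/60168·(0.951200+0.914900+0.902700+0.871200+0.829600+0.787900))/(1+2407/60168) = 7593/10000 ≈ 0.759300
step 8 [8y] zero: DF = P = 59/80 ≈ 0.737500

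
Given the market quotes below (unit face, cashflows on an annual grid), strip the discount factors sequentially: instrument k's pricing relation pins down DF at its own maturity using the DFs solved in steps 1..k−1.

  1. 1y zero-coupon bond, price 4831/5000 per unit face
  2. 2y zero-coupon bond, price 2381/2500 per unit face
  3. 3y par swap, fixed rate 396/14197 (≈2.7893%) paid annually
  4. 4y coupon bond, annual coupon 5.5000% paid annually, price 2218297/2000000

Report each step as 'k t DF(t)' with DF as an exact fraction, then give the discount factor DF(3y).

step 1 [1y] zero: DF = P = 4831/5000 ≈ 0.966200
step 2 [2y] zero: DF = P = 2381/2500 ≈ 0.952400
step 3 [3y] swap r/1=396/14197: DF=(1 − 396/14197·(0.966200+0.952400))/(1+396/14197) = 1151/1250 ≈ 0.920800
step 4 [4y] bond c/1=11/200: DF=(2218297/2000000 − 11/200·(0.966200+0.952400+0.920800))/(1+11/200) = 9033/10000 ≈ 0.903300

1 1 4831/5000
2 2 2381/2500
3 3 1151/1250
4 4 9033/10000
DF(3y) = 1151/1250 ≈ 0.920800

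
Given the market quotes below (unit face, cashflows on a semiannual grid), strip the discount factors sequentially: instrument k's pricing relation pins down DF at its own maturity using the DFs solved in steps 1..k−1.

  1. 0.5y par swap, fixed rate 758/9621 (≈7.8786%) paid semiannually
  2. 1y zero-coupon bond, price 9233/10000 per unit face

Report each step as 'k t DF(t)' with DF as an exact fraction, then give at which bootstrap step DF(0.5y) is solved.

1 1/2 9621/10000
2 1 9233/10000
DF(0.5y) is solved at step 1

step 1 [0.5y] swap r/2=379/9621: DF=(1 − 379/9621·(0))/(1+379/9621) = 9621/10000 ≈ 0.962100
step 2 [1y] zero: DF = P = 9233/10000 ≈ 0.923300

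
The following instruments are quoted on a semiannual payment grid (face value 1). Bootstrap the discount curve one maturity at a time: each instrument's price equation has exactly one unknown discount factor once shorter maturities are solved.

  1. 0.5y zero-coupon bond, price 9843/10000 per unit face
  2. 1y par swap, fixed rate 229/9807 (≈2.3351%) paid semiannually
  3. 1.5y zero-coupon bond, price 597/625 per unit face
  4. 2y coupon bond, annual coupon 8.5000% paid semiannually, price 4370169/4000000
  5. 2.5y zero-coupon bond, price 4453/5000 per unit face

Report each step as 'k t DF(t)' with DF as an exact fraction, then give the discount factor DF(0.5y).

1 1/2 9843/10000
2 1 9771/10000
3 3/2 597/625
4 2 9291/10000
5 5/2 4453/5000
DF(0.5y) = 9843/10000 ≈ 0.984300

step 1 [0.5y] zero: DF = P = 9843/10000 ≈ 0.984300
step 2 [1y] swap r/2=229/19614: DF=(1 − 229/19614·(0.984300))/(1+229/19614) = 9771/10000 ≈ 0.977100
step 3 [1.5y] zero: DF = P = 597/625 ≈ 0.955200
step 4 [2y] bond c/2=17/400: DF=(4370169/4000000 − 17/400·(0.984300+0.977100+0.955200))/(1+17/400) = 9291/10000 ≈ 0.929100
step 5 [2.5y] zero: DF = P = 4453/5000 ≈ 0.890600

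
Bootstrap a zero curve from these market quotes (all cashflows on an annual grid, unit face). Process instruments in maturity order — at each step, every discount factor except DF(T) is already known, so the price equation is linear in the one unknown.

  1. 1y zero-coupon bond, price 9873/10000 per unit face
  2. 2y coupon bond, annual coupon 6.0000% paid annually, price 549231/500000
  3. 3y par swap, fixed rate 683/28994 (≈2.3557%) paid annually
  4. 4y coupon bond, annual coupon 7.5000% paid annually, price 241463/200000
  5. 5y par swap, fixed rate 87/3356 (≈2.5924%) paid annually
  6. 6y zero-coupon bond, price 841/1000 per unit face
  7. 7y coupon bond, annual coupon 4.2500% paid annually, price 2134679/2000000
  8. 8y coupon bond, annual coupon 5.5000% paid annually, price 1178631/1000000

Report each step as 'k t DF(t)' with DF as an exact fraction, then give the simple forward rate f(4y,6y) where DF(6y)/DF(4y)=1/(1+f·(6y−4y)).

1 1 9873/10000
2 2 2451/2500
3 3 9317/10000
4 4 1151/1250
5 5 4391/5000
6 6 841/1000
7 7 399/500
8 8 1967/2500
f(4y,6y) = ((1151/1250)/(841/1000) − 1)/(2) = 399/8410 ≈ 4.7444%

step 1 [1y] zero: DF = P = 9873/10000 ≈ 0.987300
step 2 [2y] bond c/1=3/50: DF=(549231/500000 − 3/50·(0.987300))/(1+3/50) = 2451/2500 ≈ 0.980400
step 3 [3y] swap r/1=683/28994: DF=(1 − 683/28994·(0.987300+0.980400))/(1+683/28994) = 9317/10000 ≈ 0.931700
step 4 [4y] bond c/1=3/40: DF=(241463/200000 − 3/40·(0.987300+0.980400+0.931700))/(1+3/40) = 1151/1250 ≈ 0.920800
step 5 [5y] swap r/1=87/3356: DF=(1 − 87/3356·(0.987300+0.980400+0.931700+0.920800))/(1+87/3356) = 4391/5000 ≈ 0.878200
step 6 [6y] zero: DF = P = 841/1000 ≈ 0.841000
step 7 [7y] bond c/1=17/400: DF=(2134679/2000000 − 17/400·(0.987300+0.980400+0.931700+0.920800+0.878200+0.841000))/(1+17/400) = 399/500 ≈ 0.798000
step 8 [8y] bond c/1=11/200: DF=(1178631/1000000 − 11/200·(0.987300+0.980400+0.931700+0.920800+0.878200+0.841000+0.798000))/(1+11/200) = 1967/2500 ≈ 0.786800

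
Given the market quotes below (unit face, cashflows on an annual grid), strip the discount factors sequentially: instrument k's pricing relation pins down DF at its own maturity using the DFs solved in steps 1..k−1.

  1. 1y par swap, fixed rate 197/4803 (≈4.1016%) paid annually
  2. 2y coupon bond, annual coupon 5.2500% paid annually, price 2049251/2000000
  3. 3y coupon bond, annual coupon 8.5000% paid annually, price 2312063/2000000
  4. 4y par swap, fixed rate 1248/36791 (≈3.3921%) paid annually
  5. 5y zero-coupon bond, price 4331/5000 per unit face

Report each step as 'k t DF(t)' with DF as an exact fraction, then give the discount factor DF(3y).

1 1 4803/5000
2 2 1157/1250
3 3 9177/10000
4 4 547/625
5 5 4331/5000
DF(3y) = 9177/10000 ≈ 0.917700

step 1 [1y] swap r/1=197/4803: DF=(1 − 197/4803·(0))/(1+197/4803) = 4803/5000 ≈ 0.960600
step 2 [2y] bond c/1=21/400: DF=(2049251/2000000 − 21/400·(0.960600))/(1+21/400) = 1157/1250 ≈ 0.925600
step 3 [3y] bond c/1=17/200: DF=(2312063/2000000 − 17/200·(0.960600+0.925600))/(1+17/200) = 9177/10000 ≈ 0.917700
step 4 [4y] swap r/1=1248/36791: DF=(1 − 1248/36791·(0.960600+0.925600+0.917700))/(1+1248/36791) = 547/625 ≈ 0.875200
step 5 [5y] zero: DF = P = 4331/5000 ≈ 0.866200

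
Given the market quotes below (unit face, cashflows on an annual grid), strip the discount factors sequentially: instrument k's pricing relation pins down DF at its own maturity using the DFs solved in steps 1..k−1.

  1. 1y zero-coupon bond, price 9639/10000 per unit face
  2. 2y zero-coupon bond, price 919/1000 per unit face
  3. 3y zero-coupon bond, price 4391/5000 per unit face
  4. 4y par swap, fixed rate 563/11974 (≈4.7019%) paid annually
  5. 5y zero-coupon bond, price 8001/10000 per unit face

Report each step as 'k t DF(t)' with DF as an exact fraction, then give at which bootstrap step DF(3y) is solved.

1 1 9639/10000
2 2 919/1000
3 3 4391/5000
4 4 8311/10000
5 5 8001/10000
DF(3y) is solved at step 3

step 1 [1y] zero: DF = P = 9639/10000 ≈ 0.963900
step 2 [2y] zero: DF = P = 919/1000 ≈ 0.919000
step 3 [3y] zero: DF = P = 4391/5000 ≈ 0.878200
step 4 [4y] swap r/1=563/11974: DF=(1 − 563/11974·(0.963900+0.919000+0.878200))/(1+563/11974) = 8311/10000 ≈ 0.831100
step 5 [5y] zero: DF = P = 8001/10000 ≈ 0.800100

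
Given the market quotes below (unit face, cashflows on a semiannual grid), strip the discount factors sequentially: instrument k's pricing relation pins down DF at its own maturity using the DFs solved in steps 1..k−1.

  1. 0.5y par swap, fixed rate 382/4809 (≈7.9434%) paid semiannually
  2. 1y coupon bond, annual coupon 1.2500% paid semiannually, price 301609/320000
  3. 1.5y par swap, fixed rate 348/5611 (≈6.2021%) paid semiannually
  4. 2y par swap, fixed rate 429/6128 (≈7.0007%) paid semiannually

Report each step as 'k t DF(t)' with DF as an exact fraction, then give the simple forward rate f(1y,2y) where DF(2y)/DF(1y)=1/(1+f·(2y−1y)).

1 1/2 4809/5000
2 1 9307/10000
3 3/2 913/1000
4 2 8713/10000
f(1y,2y) = ((9307/10000)/(8713/10000) − 1)/(1) = 594/8713 ≈ 6.8174%

step 1 [0.5y] swap r/2=191/4809: DF=(1 − 191/4809·(0))/(1+191/4809) = 4809/5000 ≈ 0.961800
step 2 [1y] bond c/2=1/160: DF=(301609/320000 − 1/160·(0.961800))/(1+1/160) = 9307/10000 ≈ 0.930700
step 3 [1.5y] swap r/2=174/5611: DF=(1 − 174/5611·(0.961800+0.930700))/(1+174/5611) = 913/1000 ≈ 0.913000
step 4 [2y] swap r/2=429/12256: DF=(1 − 429/12256·(0.961800+0.930700+0.913000))/(1+429/12256) = 8713/10000 ≈ 0.871300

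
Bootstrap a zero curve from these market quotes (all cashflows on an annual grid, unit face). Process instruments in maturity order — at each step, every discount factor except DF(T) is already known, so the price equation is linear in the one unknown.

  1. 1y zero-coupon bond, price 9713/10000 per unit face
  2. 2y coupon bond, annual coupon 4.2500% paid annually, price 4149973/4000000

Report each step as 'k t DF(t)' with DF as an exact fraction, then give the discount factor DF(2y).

1 1 9713/10000
2 2 2389/2500
DF(2y) = 2389/2500 ≈ 0.955600

step 1 [1y] zero: DF = P = 9713/10000 ≈ 0.971300
step 2 [2y] bond c/1=17/400: DF=(4149973/4000000 − 17/400·(0.971300))/(1+17/400) = 2389/2500 ≈ 0.955600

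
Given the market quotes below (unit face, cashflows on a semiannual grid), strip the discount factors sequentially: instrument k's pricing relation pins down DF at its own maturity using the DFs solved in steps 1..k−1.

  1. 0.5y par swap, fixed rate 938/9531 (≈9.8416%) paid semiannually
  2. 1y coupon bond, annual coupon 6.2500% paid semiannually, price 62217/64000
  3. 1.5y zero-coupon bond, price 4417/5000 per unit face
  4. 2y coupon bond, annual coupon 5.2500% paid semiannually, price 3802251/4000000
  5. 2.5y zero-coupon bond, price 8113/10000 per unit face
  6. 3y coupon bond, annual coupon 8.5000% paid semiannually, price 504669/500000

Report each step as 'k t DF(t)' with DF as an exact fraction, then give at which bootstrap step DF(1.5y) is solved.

step 1 [0.5y] swap r/2=469/9531: DF=(1 − 469/9531·(0))/(1+469/9531) = 9531/10000 ≈ 0.953100
step 2 [1y] bond c/2=1/32: DF=(62217/64000 − 1/32·(0.953100))/(1+1/32) = 4569/5000 ≈ 0.913800
step 3 [1.5y] zero: DF = P = 4417/5000 ≈ 0.883400
step 4 [2y] bond c/2=21/800: DF=(3802251/4000000 − 21/800·(0.953100+0.913800+0.883400))/(1+21/800) = 8559/10000 ≈ 0.855900
step 5 [2.5y] zero: DF = P = 8113/10000 ≈ 0.811300
step 6 [3y] bond c/2=17/400: DF=(504669/500000 − 17/400·(0.953100+0.913800+0.883400+0.855900+0.811300))/(1+17/400) = 7881/10000 ≈ 0.788100

1 1/2 9531/10000
2 1 4569/5000
3 3/2 4417/5000
4 2 8559/10000
5 5/2 8113/10000
6 3 7881/10000
DF(1.5y) is solved at step 3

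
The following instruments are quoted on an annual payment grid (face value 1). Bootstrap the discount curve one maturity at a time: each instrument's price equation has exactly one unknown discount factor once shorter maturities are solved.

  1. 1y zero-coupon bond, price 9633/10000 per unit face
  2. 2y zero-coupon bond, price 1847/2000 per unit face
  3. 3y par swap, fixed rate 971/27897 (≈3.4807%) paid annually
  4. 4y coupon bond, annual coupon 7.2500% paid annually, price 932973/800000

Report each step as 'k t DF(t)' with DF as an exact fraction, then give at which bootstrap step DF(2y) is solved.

1 1 9633/10000
2 2 1847/2000
3 3 9029/10000
4 4 2247/2500
DF(2y) is solved at step 2

step 1 [1y] zero: DF = P = 9633/10000 ≈ 0.963300
step 2 [2y] zero: DF = P = 1847/2000 ≈ 0.923500
step 3 [3y] swap r/1=971/27897: DF=(1 − 971/27897·(0.963300+0.923500))/(1+971/27897) = 9029/10000 ≈ 0.902900
step 4 [4y] bond c/1=29/400: DF=(932973/800000 − 29/400·(0.963300+0.923500+0.902900))/(1+29/400) = 2247/2500 ≈ 0.898800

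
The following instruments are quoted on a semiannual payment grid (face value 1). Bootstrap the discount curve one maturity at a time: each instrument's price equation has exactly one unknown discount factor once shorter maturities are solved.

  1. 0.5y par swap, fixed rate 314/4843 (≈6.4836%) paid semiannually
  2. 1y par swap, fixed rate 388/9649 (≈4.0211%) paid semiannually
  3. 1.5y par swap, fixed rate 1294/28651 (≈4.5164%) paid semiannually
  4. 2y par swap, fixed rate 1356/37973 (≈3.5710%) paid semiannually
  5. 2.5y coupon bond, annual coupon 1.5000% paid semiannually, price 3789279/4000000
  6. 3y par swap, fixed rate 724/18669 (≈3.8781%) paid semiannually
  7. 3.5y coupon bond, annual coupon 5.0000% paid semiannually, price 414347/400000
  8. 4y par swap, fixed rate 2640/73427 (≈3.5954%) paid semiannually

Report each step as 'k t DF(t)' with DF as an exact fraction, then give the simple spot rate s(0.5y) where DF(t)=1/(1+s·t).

1 1/2 4843/5000
2 1 2403/2500
3 3/2 9353/10000
4 2 4661/5000
5 5/2 114/125
6 3 4457/5000
7 7/2 437/500
8 4 217/250
s(0.5y) = (1/(4843/5000) − 1)/(1/2) = 314/4843 ≈ 6.4836%

step 1 [0.5y] swap r/2=157/4843: DF=(1 − 157/4843·(0))/(1+157/4843) = 4843/5000 ≈ 0.968600
step 2 [1y] swap r/2=194/9649: DF=(1 − 194/9649·(0.968600))/(1+194/9649) = 2403/2500 ≈ 0.961200
step 3 [1.5y] swap r/2=647/28651: DF=(1 − 647/28651·(0.968600+0.961200))/(1+647/28651) = 9353/10000 ≈ 0.935300
step 4 [2y] swap r/2=678/37973: DF=(1 − 678/37973·(0.968600+0.961200+0.935300))/(1+678/37973) = 4661/5000 ≈ 0.932200
step 5 [2.5y] bond c/2=3/400: DF=(3789279/4000000 − 3/400·(0.968600+0.961200+0.935300+0.932200))/(1+3/400) = 114/125 ≈ 0.912000
step 6 [3y] swap r/2=362/18669: DF=(1 − 362/18669·(0.968600+0.961200+0.935300+0.932200+0.912000))/(1+362/18669) = 4457/5000 ≈ 0.891400
step 7 [3.5y] bond c/2=1/40: DF=(414347/400000 − 1/40·(0.968600+0.961200+0.935300+0.932200+0.912000+0.891400))/(1+1/40) = 437/500 ≈ 0.874000
step 8 [4y] swap r/2=1320/73427: DF=(1 − 1320/73427·(0.968600+0.961200+0.935300+0.932200+0.912000+0.891400+0.874000))/(1+1320/73427) = 217/250 ≈ 0.868000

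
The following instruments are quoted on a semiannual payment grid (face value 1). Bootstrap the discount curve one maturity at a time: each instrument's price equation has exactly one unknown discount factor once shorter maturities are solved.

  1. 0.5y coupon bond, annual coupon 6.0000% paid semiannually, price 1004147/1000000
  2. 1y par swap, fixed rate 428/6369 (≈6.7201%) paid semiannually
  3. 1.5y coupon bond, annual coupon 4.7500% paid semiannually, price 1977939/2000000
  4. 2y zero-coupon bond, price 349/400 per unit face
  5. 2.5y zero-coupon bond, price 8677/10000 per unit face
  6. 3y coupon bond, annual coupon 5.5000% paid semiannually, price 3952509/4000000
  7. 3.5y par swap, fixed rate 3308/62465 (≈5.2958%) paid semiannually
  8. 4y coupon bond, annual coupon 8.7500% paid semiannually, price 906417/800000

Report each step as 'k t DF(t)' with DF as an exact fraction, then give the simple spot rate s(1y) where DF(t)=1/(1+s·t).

1 1/2 9749/10000
2 1 4679/5000
3 3/2 9217/10000
4 2 349/400
5 5/2 8677/10000
6 3 8393/10000
7 7/2 4173/5000
8 4 8237/10000
s(1y) = (1/(4679/5000) − 1)/(1) = 321/4679 ≈ 6.8604%

step 1 [0.5y] bond c/2=3/100: DF=(1004147/1000000 − 3/100·(0))/(1+3/100) = 9749/10000 ≈ 0.974900
step 2 [1y] swap r/2=214/6369: DF=(1 − 214/6369·(0.974900))/(1+214/6369) = 4679/5000 ≈ 0.935800
step 3 [1.5y] bond c/2=19/800: DF=(1977939/2000000 − 19/800·(0.974900+0.935800))/(1+19/800) = 9217/10000 ≈ 0.921700
step 4 [2y] zero: DF = P = 349/400 ≈ 0.872500
step 5 [2.5y] zero: DF = P = 8677/10000 ≈ 0.867700
step 6 [3y] bond c/2=11/400: DF=(3952509/4000000 − 11/400·(0.974900+0.935800+0.921700+0.872500+0.867700))/(1+11/400) = 8393/10000 ≈ 0.839300
step 7 [3.5y] swap r/2=1654/62465: DF=(1 − 1654/62465·(0.974900+0.935800+0.921700+0.872500+0.867700+0.839300))/(1+1654/62465) = 4173/5000 ≈ 0.834600
step 8 [4y] bond c/2=7/160: DF=(906417/800000 − 7/160·(0.974900+0.935800+0.921700+0.872500+0.867700+0.839300+0.834600))/(1+7/160) = 8237/10000 ≈ 0.823700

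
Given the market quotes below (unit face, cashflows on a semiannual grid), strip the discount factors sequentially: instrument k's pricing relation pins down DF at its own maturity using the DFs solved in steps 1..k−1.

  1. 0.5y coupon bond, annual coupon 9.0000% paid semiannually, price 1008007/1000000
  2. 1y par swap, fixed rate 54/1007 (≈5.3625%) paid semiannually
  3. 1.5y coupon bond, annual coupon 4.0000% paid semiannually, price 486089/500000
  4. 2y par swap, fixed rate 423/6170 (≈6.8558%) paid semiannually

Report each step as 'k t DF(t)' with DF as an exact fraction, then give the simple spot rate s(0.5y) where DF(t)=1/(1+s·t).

step 1 [0.5y] bond c/2=9/200: DF=(1008007/1000000 − 9/200·(0))/(1+9/200) = 4823/5000 ≈ 0.964600
step 2 [1y] swap r/2=27/1007: DF=(1 − 27/1007·(0.964600))/(1+27/1007) = 9487/10000 ≈ 0.948700
step 3 [1.5y] bond c/2=1/50: DF=(486089/500000 − 1/50·(0.964600+0.948700))/(1+1/50) = 2289/2500 ≈ 0.915600
step 4 [2y] swap r/2=423/12340: DF=(1 − 423/12340·(0.964600+0.948700+0.915600))/(1+423/12340) = 8731/10000 ≈ 0.873100

1 1/2 4823/5000
2 1 9487/10000
3 3/2 2289/2500
4 2 8731/10000
s(0.5y) = (1/(4823/5000) − 1)/(1/2) = 354/4823 ≈ 7.3398%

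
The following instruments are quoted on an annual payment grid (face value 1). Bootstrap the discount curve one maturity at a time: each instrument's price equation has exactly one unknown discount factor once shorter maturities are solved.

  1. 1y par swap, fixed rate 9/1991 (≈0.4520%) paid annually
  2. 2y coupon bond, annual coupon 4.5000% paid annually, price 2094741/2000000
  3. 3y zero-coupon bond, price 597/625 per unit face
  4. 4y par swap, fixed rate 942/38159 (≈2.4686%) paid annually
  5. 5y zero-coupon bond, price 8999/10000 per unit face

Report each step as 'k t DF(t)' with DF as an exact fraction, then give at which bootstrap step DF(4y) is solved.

step 1 [1y] swap r/1=9/1991: DF=(1 − 9/1991·(0))/(1+9/1991) = 1991/2000 ≈ 0.995500
step 2 [2y] bond c/1=9/200: DF=(2094741/2000000 − 9/200·(0.995500))/(1+9/200) = 4797/5000 ≈ 0.959400
step 3 [3y] zero: DF = P = 597/625 ≈ 0.955200
step 4 [4y] swap r/1=942/38159: DF=(1 − 942/38159·(0.995500+0.959400+0.955200))/(1+942/38159) = 4529/5000 ≈ 0.905800
step 5 [5y] zero: DF = P = 8999/10000 ≈ 0.899900

1 1 1991/2000
2 2 4797/5000
3 3 597/625
4 4 4529/5000
5 5 8999/10000
DF(4y) is solved at step 4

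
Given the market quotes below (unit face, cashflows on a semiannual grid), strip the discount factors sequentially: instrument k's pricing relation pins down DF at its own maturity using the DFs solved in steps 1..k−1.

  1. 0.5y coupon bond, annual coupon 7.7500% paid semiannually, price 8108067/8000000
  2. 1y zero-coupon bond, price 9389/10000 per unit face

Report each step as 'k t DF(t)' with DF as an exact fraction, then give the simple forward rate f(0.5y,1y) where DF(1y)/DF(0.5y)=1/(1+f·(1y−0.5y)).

step 1 [0.5y] bond c/2=31/800: DF=(8108067/8000000 − 31/800·(0))/(1+31/800) = 9757/10000 ≈ 0.975700
step 2 [1y] zero: DF = P = 9389/10000 ≈ 0.938900

1 1/2 9757/10000
2 1 9389/10000
f(0.5y,1y) = ((9757/10000)/(9389/10000) − 1)/(1/2) = 736/9389 ≈ 7.8390%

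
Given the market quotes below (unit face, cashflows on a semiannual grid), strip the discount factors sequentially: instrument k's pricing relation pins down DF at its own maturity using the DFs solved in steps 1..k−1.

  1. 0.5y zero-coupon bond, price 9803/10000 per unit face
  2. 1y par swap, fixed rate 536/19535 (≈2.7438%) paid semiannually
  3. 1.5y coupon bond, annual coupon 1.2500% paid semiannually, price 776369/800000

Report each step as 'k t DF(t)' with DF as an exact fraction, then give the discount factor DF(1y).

step 1 [0.5y] zero: DF = P = 9803/10000 ≈ 0.980300
step 2 [1y] swap r/2=268/19535: DF=(1 − 268/19535·(0.980300))/(1+268/19535) = 2433/2500 ≈ 0.973200
step 3 [1.5y] bond c/2=1/160: DF=(776369/800000 − 1/160·(0.980300+0.973200))/(1+1/160) = 9523/10000 ≈ 0.952300

1 1/2 9803/10000
2 1 2433/2500
3 3/2 9523/10000
DF(1y) = 2433/2500 ≈ 0.973200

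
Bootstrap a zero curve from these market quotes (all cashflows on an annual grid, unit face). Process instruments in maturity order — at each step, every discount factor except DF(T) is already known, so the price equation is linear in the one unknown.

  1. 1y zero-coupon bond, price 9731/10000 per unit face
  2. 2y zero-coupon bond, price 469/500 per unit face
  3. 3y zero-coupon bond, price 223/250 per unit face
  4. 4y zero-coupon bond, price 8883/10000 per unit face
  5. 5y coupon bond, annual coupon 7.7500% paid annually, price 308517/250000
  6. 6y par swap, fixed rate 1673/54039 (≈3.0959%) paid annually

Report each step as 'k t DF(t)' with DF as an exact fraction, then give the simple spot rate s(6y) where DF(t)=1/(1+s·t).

1 1 9731/10000
2 2 469/500
3 3 223/250
4 4 8883/10000
5 5 4399/5000
6 6 8327/10000
s(6y) = (1/(8327/10000) − 1)/(6) = 1673/49962 ≈ 3.3485%

step 1 [1y] zero: DF = P = 9731/10000 ≈ 0.973100
step 2 [2y] zero: DF = P = 469/500 ≈ 0.938000
step 3 [3y] zero: DF = P = 223/250 ≈ 0.892000
step 4 [4y] zero: DF = P = 8883/10000 ≈ 0.888300
step 5 [5y] bond c/1=31/400: DF=(308517/250000 − 31/400·(0.973100+0.938000+0.892000+0.888300))/(1+31/400) = 4399/5000 ≈ 0.879800
step 6 [6y] swap r/1=1673/54039: DF=(1 − 1673/54039·(0.973100+0.938000+0.892000+0.888300+0.879800))/(1+1673/54039) = 8327/10000 ≈ 0.832700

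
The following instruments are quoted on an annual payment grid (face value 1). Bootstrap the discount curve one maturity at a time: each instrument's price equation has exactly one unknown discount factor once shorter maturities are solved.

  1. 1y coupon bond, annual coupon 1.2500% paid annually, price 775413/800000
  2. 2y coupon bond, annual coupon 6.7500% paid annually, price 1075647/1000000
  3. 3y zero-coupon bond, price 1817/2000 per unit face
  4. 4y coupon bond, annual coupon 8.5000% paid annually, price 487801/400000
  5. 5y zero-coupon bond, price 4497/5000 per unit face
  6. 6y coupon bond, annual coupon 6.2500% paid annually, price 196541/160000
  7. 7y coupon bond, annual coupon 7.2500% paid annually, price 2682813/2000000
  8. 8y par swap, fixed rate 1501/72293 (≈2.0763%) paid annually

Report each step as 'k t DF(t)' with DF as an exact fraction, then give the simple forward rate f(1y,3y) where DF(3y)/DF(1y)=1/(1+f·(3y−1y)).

1 1 9573/10000
2 2 9471/10000
3 3 1817/2000
4 4 2259/2500
5 5 4497/5000
6 6 4423/5000
7 7 8789/10000
8 8 8499/10000
f(1y,3y) = ((9573/10000)/(1817/2000) − 1)/(2) = 244/9085 ≈ 2.6857%

step 1 [1y] bond c/1=1/80: DF=(775413/800000 − 1/80·(0))/(1+1/80) = 9573/10000 ≈ 0.957300
step 2 [2y] bond c/1=27/400: DF=(1075647/1000000 − 27/400·(0.957300))/(1+27/400) = 9471/10000 ≈ 0.947100
step 3 [3y] zero: DF = P = 1817/2000 ≈ 0.908500
step 4 [4y] bond c/1=17/200: DF=(487801/400000 − 17/200·(0.957300+0.947100+0.908500))/(1+17/200) = 2259/2500 ≈ 0.903600
step 5 [5y] zero: DF = P = 4497/5000 ≈ 0.899400
step 6 [6y] bond c/1=1/16: DF=(196541/160000 − 1/16·(0.957300+0.947100+0.908500+0.903600+0.899400))/(1+1/16) = 4423/5000 ≈ 0.884600
step 7 [7y] bond c/1=29/400: DF=(2682813/2000000 − 29/400·(0.957300+0.947100+0.908500+0.903600+0.899400+0.884600))/(1+29/400) = 8789/10000 ≈ 0.878900
step 8 [8y] swap r/1=1501/72293: DF=(1 − 1501/72293·(0.957300+0.947100+0.908500+0.903600+0.899400+0.884600+0.878900))/(1+1501/72293) = 8499/10000 ≈ 0.849900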